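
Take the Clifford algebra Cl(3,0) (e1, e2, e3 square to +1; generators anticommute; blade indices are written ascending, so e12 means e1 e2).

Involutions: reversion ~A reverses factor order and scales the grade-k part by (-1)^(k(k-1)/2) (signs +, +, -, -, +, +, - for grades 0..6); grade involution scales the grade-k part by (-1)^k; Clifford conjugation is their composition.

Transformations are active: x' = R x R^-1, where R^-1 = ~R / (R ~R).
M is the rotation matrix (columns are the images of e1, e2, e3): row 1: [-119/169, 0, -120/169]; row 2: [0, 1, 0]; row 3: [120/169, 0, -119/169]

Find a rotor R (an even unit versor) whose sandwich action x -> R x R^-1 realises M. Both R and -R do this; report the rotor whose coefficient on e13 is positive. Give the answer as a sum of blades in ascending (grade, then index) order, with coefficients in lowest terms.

Method: write R = a + b12*e12 + b13*e13 + b23*e23 with a^2 + b12^2 + b13^2 + b23^2 = 1 (so R^-1 = ~R). Expanding the columns R e_j ~R gives tr M = 4a^2 - 1 and, from the antisymmetric part, M21 - M12 = -4a*b12, M13 - M31 = 4a*b13, M32 - M23 = -4a*b23.
Here tr M = -69/169, so a^2 = (1 + tr M)/4 = 25/169 and a = ±5/13. Taking a = 5/13: M21 - M12 = 0, M13 - M31 = -240/169, M32 - M23 = 0, giving b12 = 0, b13 = -12/13, b23 = 0, i.e. R = 5/13 - 12/13*e13.
Its e13 coefficient is negative, so report the other preimage -R.
Answer: -5/13 + 12/13*e13. Why the constraint matters: R and -R act identically through the sandwich — M has trace -69/169 either way — so only the sign condition on e13 picks one of the two preimages.


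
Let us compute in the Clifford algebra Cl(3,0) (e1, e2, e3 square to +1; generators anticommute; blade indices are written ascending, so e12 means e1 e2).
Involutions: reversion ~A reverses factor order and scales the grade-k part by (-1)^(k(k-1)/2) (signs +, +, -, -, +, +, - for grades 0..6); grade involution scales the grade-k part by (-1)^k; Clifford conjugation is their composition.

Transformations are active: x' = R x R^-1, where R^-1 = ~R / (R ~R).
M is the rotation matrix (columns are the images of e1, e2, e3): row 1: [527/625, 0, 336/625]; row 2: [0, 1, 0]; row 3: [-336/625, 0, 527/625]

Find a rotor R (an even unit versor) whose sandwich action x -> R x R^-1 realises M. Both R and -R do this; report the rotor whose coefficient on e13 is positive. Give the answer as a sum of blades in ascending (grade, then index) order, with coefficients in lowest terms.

Method: write R = a + b12*e12 + b13*e13 + b23*e23 with a^2 + b12^2 + b13^2 + b23^2 = 1 (so R^-1 = ~R). Expanding the columns R e_j ~R gives tr M = 4a^2 - 1 and, from the antisymmetric part, M21 - M12 = -4a*b12, M13 - M31 = 4a*b13, M32 - M23 = -4a*b23.
Here tr M = 1679/625, so a^2 = (1 + tr M)/4 = 576/625 and a = ±24/25. Taking a = 24/25: M21 - M12 = 0, M13 - M31 = 672/625, M32 - M23 = 0, giving b12 = 0, b13 = 7/25, b23 = 0, i.e. R = 24/25 + 7/25*e13.
Its e13 coefficient is already positive.
Answer: 24/25 + 7/25*e13. Sheet selection: the two-to-one cover makes ±R indistinguishable at the matrix level (trace 1679/625), so uniqueness comes from the required sign on e13.


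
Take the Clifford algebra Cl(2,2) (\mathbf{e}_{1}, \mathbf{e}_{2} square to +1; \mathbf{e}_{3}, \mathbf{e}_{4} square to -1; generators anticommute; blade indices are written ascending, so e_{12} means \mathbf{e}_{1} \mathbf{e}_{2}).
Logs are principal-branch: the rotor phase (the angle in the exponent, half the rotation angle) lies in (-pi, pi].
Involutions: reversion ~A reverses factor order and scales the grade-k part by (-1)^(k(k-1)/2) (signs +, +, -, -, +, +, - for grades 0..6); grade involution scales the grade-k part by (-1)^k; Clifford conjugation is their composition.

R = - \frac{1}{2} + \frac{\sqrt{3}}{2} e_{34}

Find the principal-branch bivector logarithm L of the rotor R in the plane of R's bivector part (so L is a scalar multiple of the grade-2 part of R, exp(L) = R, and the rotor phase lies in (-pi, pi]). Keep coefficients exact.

The scalar part of R is - \frac{1}{2}, which fixes the principal-branch rotor phase; the unit plane is then the bivector part divided by the sine of that phase, and L is that plane scaled by the phase.
Concretely: cos(phase) = - \frac{1}{2} gives phase = ±\frac{2 \pi}{3}, and since phase/sin(phase) is even the sign is immaterial: L = (phase/sin(phase)) * <R>_2 = (\frac{4 \sqrt{3} \pi}{9}) * <R>_2.
Answer: \frac{2 \pi}{3} e_{34}


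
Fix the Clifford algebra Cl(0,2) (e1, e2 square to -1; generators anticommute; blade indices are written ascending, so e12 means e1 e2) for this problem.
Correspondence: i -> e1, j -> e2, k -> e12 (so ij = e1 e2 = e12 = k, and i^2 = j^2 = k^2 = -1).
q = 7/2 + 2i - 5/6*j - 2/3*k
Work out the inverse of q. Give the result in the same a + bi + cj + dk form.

In blades: q = 7/2 + 2*e1 - 5/6*e2 - 2/3*e12.
With qbar = 7/2 - 2*e1 + 5/6*e2 + 2/3*e12 (scalar fixed, mapped units negated), q qbar = 313/18 (the sum of squared coefficients), so q^-1 = qbar / (313/18) = 63/313 - 36/313*e1 + 15/313*e2 + 12/313*e12; translating back:
Answer: 63/313 - 36/313*i + 15/313*j + 12/313*k


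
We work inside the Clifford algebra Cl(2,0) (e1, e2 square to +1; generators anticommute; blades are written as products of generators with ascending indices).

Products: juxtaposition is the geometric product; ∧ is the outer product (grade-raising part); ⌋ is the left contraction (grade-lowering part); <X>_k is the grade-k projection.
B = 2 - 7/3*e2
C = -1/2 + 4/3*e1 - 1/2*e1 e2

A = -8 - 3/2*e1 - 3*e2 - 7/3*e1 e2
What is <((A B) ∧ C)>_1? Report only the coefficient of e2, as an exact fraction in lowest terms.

step 1: -9 + 22/9*e1 + 38/3*e2 - 7/6*e1 e2
step 2: 9/2 - 119/9*e1 - 19/3*e2 - 425/36*e1 e2
step 3: -119/9*e1 - 19/3*e2
Answer: -19/3


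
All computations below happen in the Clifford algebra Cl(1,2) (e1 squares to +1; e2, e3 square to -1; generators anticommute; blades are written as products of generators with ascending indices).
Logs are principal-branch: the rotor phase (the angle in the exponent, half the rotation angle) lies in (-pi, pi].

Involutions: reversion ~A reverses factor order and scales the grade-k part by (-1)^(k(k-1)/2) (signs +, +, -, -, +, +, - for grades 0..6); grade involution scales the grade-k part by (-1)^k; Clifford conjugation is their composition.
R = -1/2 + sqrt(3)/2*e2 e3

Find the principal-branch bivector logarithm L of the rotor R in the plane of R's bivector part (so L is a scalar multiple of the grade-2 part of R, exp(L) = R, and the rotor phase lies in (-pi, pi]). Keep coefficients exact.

The scalar part of R is -1/2, and that scalar determines the rotor phase on the principal branch; recovering the unit plane as bivector-part over sine of the phase gives L = phase * plane.
Concretely: cos(phase) = -1/2 gives phase = ±2*pi/3, and since phase/sin(phase) is even the sign is immaterial: L = (phase/sin(phase)) * <R>_2 = (4*sqrt(3)*pi/9) * <R>_2.
Answer: 2*pi/3*e2 e3


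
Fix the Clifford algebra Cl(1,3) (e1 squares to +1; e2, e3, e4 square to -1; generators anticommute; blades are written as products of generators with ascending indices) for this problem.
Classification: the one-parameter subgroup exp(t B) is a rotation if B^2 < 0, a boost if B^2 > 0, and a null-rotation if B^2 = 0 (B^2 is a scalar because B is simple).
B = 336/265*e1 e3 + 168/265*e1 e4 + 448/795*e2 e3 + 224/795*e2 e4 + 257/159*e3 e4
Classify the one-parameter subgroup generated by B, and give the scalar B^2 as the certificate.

B^2 term by term: the squares give (336/265)^2*(e1 e3)^2 + (168/265)^2*(e1 e4)^2 + (448/795)^2*(e2 e3)^2 + (224/795)^2*(e2 e4)^2 + (257/159)^2*(e3 e4)^2 = 112896/70225*(+1) + 28224/70225*(+1) + 200704/632025*(-1) + 50176/632025*(-1) + 66049/25281*(-1) = -1 (each basis 2-blade squares to minus the product of its generators' squares); cross terms between blades sharing an index anticommute and cancel; the commuting (index-disjoint) pairs give grade-4 terms 2*c*c'*(blade product), which cancel blade by blade — e1 e2 e3 e4: -50176/70225 + 50176/70225 = 0 — confirming B is simple. So B^2 = -1.
Answer: rotation, certificate B^2 = -1. No conjugation can change B^2 = -1; the sign gives the class.


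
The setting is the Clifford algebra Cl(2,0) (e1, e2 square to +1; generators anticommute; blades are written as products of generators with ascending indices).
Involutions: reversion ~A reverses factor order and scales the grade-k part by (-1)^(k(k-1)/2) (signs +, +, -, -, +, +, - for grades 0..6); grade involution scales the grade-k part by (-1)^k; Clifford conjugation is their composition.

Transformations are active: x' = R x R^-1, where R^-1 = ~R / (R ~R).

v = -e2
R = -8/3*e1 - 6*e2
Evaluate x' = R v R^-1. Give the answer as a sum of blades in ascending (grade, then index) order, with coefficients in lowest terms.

~R = -8/3*e1 - 6*e2, and R ~R = 388/9, so R^-1 = ~R / (388/9).
R v = 6 + 8/3*e1 e2
Answer: -72/97*e1 - 65/97*e2


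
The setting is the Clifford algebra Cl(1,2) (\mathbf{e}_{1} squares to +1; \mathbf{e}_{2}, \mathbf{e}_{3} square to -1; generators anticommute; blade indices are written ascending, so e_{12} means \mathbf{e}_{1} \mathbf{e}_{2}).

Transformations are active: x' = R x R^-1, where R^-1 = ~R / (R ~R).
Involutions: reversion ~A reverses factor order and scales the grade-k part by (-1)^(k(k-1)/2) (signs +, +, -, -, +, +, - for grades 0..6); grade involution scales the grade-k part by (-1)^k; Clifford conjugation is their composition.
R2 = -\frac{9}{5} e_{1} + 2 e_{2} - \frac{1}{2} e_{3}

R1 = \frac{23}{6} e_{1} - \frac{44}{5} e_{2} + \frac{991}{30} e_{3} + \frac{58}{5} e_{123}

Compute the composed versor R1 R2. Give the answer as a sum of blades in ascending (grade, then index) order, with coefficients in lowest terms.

Distribute over the terms of R2 (each basis-blade product reordered to ascending indices, repeated generators contracted through their squares):
R1 (-\frac{9}{5} e_{1}) = -\frac{69}{10} - \frac{396}{25} e_{12} + \frac{2973}{50} e_{13} - \frac{522}{25} e_{23}
R1 (2 e_{2}) = \frac{88}{5} + \frac{23}{3} e_{12} + \frac{116}{5} e_{13} - \frac{991}{15} e_{23}
R1 (-\frac{1}{2} e_{3}) = \frac{991}{60} + \frac{29}{5} e_{12} - \frac{23}{12} e_{13} + \frac{22}{5} e_{23}
Summing the partial products and collecting blades:
Answer: \frac{1633}{60} - \frac{178}{75} e_{12} + \frac{24223}{300} e_{13} - \frac{6191}{75} e_{23}


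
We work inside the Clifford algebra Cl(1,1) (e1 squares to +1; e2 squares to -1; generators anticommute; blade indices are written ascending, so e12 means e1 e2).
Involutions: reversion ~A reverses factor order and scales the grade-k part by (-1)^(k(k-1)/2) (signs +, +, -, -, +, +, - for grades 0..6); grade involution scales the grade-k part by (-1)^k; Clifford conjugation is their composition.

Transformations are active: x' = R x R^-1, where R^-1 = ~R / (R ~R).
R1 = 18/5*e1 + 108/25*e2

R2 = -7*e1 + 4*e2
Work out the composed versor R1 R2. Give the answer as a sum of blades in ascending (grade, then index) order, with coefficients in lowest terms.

Distribute over the terms of R1 (each basis-blade product reordered to ascending indices, repeated generators contracted through their squares):
(18/5*e1) R2 = -126/5 + 72/5*e12
(108/25*e2) R2 = -432/25 + 756/25*e12
Summing the partial products and collecting blades:
Answer: -1062/25 + 1116/25*e12


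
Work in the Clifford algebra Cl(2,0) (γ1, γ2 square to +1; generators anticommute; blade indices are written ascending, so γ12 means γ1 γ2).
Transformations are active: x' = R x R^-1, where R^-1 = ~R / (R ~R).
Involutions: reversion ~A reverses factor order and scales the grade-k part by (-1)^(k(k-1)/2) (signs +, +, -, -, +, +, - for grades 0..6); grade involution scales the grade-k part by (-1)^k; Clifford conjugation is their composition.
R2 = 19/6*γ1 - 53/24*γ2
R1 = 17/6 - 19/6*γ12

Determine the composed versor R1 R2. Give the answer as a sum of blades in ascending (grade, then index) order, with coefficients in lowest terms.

Distribute over the terms of R1 (each basis-blade product reordered to ascending indices, repeated generators contracted through their squares):
(17/6) R2 = 323/36*γ1 - 901/144*γ2
(-19/6*γ12) R2 = 1007/144*γ1 + 361/36*γ2
Summing the partial products and collecting blades:
Answer: 2299/144*γ1 + 181/48*γ2


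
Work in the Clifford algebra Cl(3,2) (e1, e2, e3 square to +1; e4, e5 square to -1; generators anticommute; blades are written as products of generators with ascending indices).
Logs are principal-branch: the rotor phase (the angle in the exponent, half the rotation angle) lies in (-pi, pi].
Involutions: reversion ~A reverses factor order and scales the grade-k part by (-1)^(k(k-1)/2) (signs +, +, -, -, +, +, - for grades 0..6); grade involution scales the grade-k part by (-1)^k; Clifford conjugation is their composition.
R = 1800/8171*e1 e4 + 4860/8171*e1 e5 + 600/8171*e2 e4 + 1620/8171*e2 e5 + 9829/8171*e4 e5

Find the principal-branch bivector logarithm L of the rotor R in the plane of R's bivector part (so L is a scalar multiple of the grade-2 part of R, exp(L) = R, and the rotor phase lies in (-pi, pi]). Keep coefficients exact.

The scalar part of R is 0, so the principal-branch rotor phase is pinned; divide the bivector part by its sine to get the unit plane — L is the phase times that plane.
Concretely: cos(phase) = 0 gives phase = ±pi/2, and since phase/sin(phase) is even the sign is immaterial: L = (phase/sin(phase)) * <R>_2 = (pi/2) * <R>_2.
Answer: 900*pi/8171*e1 e4 + 2430*pi/8171*e1 e5 + 300*pi/8171*e2 e4 + 810*pi/8171*e2 e5 + 9829*pi/16342*e4 e5


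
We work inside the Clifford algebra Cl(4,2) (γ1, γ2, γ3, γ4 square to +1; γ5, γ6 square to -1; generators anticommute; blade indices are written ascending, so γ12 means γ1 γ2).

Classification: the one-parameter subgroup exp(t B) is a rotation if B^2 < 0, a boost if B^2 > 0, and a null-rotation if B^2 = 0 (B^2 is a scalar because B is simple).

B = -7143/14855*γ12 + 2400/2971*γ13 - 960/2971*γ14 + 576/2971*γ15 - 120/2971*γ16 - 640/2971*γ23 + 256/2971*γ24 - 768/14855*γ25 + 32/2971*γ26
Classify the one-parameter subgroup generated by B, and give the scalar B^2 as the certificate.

B^2 term by term: the squares give (-7143/14855)^2*(γ12)^2 + (2400/2971)^2*(γ13)^2 + (-960/2971)^2*(γ14)^2 + (576/2971)^2*(γ15)^2 + (-120/2971)^2*(γ16)^2 + (-640/2971)^2*(γ23)^2 + (256/2971)^2*(γ24)^2 + (-768/14855)^2*(γ25)^2 + (32/2971)^2*(γ26)^2 = 51022449/220671025*(-1) + 5760000/8826841*(-1) + 921600/8826841*(-1) + 331776/8826841*(+1) + 14400/8826841*(+1) + 409600/8826841*(-1) + 65536/8826841*(-1) + 589824/220671025*(+1) + 1024/8826841*(+1) = -1 (each basis 2-blade squares to minus the product of its generators' squares); cross terms between blades sharing an index anticommute and cancel; the commuting (index-disjoint) pairs give grade-4 terms 2*c*c'*(blade product), which cancel blade by blade — γ1234: -1228800/8826841 + 1228800/8826841 = 0; γ1235: 737280/8826841 - 737280/8826841 = 0; γ1236: -153600/8826841 + 153600/8826841 = 0; γ1245: -294912/8826841 + 294912/8826841 = 0; γ1246: 61440/8826841 - 61440/8826841 = 0; γ1256: -36864/8826841 + 36864/8826841 = 0 — confirming B is simple. So B^2 = -1.
Answer: rotation, certificate B^2 = -1. The invariant at work: B^2 = -1 is unchanged by conjugation, hence its sign classifies the subgroup whatever basis B is written in.


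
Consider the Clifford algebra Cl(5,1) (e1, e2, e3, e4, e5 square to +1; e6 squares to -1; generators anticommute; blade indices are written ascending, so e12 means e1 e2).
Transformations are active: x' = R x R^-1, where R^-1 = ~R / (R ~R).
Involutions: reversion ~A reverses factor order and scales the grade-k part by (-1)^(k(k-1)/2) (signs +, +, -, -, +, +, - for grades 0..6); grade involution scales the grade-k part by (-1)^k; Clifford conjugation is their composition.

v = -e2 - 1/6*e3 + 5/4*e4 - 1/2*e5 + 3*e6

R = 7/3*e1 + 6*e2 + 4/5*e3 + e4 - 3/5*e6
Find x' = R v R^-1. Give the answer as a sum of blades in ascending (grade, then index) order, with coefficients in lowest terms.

~R = 7/3*e1 + 6*e2 + 4/5*e3 + e4 - 3/5*e6, and R ~R = 9613/225, so R^-1 = ~R / (9613/225).
R v = -37/12 - 7/3*e12 - 7/18*e13 + 35/12*e14 - 7/6*e15 + 7*e16 - 1/5*e23 + 17/2*e24 - 3*e25 + 87/5*e26 + 7/6*e34 - 2/5*e35 + 23/10*e36 - 1/2*e45 + 15/4*e46 - 3/10*e56
Answer: -6475/19226*e1 + 1288/9613*e2 + 2953/57678*e3 - 53615/38452*e4 + 1/2*e5 - 56013/19226*e6


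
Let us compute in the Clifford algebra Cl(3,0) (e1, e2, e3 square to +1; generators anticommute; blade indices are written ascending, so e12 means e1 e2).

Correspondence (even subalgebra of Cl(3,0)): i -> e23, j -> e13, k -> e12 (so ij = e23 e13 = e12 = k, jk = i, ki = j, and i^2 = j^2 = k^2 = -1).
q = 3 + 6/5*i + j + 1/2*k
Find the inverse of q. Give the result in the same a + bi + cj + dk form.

In blades: q = 3 + 1/2*e12 + e13 + 6/5*e23.
With qbar = 3 - 1/2*e12 - e13 - 6/5*e23 (scalar fixed, mapped units negated), q qbar = 1169/100 (the sum of squared coefficients), so q^-1 = qbar / (1169/100) = 300/1169 - 50/1169*e12 - 100/1169*e13 - 120/1169*e23; translating back:
Answer: 300/1169 - 120/1169*i - 100/1169*j - 50/1169*k


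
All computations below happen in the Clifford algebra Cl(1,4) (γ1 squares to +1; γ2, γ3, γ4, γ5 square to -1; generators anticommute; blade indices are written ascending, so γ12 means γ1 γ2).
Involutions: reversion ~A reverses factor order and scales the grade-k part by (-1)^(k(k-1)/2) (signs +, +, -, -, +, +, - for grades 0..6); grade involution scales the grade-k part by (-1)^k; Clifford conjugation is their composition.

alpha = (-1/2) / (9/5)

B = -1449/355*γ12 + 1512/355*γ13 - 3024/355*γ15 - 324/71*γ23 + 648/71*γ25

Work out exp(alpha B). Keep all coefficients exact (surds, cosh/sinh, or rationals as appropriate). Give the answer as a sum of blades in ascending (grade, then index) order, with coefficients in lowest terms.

B^2 term by term: the squares give (-1449/355)^2*(γ12)^2 + (1512/355)^2*(γ13)^2 + (-3024/355)^2*(γ15)^2 + (-324/71)^2*(γ23)^2 + (648/71)^2*(γ25)^2 = 2099601/126025*(+1) + 2286144/126025*(+1) + 9144576/126025*(+1) + 104976/5041*(-1) + 419904/5041*(-1) = 81/25 (each basis 2-blade squares to minus the product of its generators' squares); cross terms between blades sharing an index anticommute and cancel; the commuting (index-disjoint) pairs give grade-4 terms 2*c*c'*(blade product), which cancel blade by blade — γ1235: -1959552/25205 + 1959552/25205 = 0 — confirming B is simple. So B^2 = 81/25.
B^2 = 81/25 — the series telescopes hyperbolically here: l = 9/5, alpha*l = -1/2, so exp(alpha B) = cosh(-1/2) + (sinh(-1/2)/(9/5))*B = cosh(1/2) + (-5*sinh(1/2)/9)*B.
Answer: cosh(1/2) + 161*sinh(1/2)/71*γ12 - 168*sinh(1/2)/71*γ13 + 336*sinh(1/2)/71*γ15 + 180*sinh(1/2)/71*γ23 - 360*sinh(1/2)/71*γ25


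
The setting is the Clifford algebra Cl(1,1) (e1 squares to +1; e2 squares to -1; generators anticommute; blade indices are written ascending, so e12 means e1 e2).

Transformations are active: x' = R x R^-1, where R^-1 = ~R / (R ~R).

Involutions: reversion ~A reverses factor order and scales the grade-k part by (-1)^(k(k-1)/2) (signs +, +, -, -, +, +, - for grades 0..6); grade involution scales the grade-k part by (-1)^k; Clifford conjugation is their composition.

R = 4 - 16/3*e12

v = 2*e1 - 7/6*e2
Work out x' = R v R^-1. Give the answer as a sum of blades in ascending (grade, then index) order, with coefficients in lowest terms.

~R = 4 + 16/3*e12, and R ~R = -112/9, so R^-1 = ~R / (-112/9).
R v = 16/9*e1 + 6*e2
Answer: -22/7*e1 - 113/42*e2


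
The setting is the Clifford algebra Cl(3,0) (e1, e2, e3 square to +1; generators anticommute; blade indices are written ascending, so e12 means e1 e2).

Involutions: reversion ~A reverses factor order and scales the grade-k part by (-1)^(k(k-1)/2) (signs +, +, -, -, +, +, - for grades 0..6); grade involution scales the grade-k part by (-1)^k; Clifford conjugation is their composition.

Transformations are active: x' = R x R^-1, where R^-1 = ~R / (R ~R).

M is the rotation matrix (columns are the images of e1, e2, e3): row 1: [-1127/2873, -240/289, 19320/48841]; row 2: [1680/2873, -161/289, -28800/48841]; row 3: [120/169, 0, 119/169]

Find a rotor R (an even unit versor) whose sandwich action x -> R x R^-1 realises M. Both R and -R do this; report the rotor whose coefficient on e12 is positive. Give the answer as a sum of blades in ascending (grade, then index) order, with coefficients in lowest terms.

Method: write R = a + b12*e12 + b13*e13 + b23*e23 with a^2 + b12^2 + b13^2 + b23^2 = 1 (so R^-1 = ~R). Expanding the columns R e_j ~R gives tr M = 4a^2 - 1 and, from the antisymmetric part, M21 - M12 = -4a*b12, M13 - M31 = 4a*b13, M32 - M23 = -4a*b23.
Here tr M = -11977/48841, so a^2 = (1 + tr M)/4 = 9216/48841 and a = ±96/221. Taking a = 96/221: M21 - M12 = 69120/48841, M13 - M31 = -15360/48841, M32 - M23 = 28800/48841, giving b12 = -180/221, b13 = -40/221, b23 = -75/221, i.e. R = 96/221 - 180/221*e12 - 40/221*e13 - 75/221*e23.
Its e12 coefficient is negative, so report the other preimage -R.
Answer: -96/221 + 180/221*e12 + 40/221*e13 + 75/221*e23. Key observation: the double cover Spin(3) -> SO(3) sends R and -R to the same matrix (trace -11977/48841 here), so the stated sign of the e12 coefficient is what selects one sheet.


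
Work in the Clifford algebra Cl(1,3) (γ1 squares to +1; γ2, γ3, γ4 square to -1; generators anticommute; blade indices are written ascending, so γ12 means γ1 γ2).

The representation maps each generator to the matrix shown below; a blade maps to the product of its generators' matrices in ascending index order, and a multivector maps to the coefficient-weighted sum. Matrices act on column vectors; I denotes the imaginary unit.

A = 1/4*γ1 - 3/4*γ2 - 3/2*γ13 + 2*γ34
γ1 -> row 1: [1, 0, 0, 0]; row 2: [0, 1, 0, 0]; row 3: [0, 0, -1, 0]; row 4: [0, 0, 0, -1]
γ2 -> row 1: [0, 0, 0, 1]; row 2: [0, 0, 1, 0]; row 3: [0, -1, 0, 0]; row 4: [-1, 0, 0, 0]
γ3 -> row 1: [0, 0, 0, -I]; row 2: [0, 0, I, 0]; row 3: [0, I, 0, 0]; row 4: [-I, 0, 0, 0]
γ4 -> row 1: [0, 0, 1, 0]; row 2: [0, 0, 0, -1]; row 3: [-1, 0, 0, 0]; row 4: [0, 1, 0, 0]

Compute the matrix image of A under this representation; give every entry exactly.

Bivector images (products of the table entries): rho(γ13) = rho(γ1)rho(γ3) = row 1: [0, 0, 0, -I]; row 2: [0, 0, I, 0]; row 3: [0, -I, 0, 0]; row 4: [I, 0, 0, 0]; rho(γ34) = rho(γ3)rho(γ4) = row 1: [0, -I, 0, 0]; row 2: [-I, 0, 0, 0]; row 3: [0, 0, 0, -I]; row 4: [0, 0, -I, 0].
M = (1/4)*rho(γ1) + (-3/4)*rho(γ2) + (-3/2)*rho(γ13) + (2)*rho(γ34), summed entrywise:
Answer: row 1: [1/4, -2*I, 0, -3/4 + 3*I/2]; row 2: [-2*I, 1/4, -3/4 - 3*I/2, 0]; row 3: [0, 3/4 + 3*I/2, -1/4, -2*I]; row 4: [3/4 - 3*I/2, 0, -2*I, -1/4]


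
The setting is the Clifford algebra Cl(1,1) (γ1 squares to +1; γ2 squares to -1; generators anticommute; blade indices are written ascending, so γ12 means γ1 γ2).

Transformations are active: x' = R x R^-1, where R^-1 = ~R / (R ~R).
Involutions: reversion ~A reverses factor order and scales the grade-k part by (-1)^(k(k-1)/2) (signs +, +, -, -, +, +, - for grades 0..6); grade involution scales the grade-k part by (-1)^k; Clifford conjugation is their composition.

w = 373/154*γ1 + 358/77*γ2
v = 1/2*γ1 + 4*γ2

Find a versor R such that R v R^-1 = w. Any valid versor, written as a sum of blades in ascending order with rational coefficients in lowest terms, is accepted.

Construction: equal norms (both -63/4) license R = v + w = 225/77*γ1 + 666/77*γ2 — nothing changes along that direction, while (v - w)/2 changes sign, so v maps onto w.
Answer: 225/77*γ1 + 666/77*γ2


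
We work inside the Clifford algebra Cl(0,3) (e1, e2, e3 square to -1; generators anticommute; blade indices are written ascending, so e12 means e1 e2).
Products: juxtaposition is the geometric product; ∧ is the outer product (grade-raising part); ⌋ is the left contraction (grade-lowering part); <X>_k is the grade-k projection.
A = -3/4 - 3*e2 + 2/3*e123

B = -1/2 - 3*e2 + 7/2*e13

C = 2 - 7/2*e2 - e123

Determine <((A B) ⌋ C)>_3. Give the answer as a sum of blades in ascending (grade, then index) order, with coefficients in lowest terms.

step 1: -69/8 + 73/12*e2 - 37/8*e13 + 61/6*e123
step 2: -49/8 + 557/16*e2 - 73/12*e13 + 69/8*e123
step 3: 69/8*e123
Answer: 69/8*e123


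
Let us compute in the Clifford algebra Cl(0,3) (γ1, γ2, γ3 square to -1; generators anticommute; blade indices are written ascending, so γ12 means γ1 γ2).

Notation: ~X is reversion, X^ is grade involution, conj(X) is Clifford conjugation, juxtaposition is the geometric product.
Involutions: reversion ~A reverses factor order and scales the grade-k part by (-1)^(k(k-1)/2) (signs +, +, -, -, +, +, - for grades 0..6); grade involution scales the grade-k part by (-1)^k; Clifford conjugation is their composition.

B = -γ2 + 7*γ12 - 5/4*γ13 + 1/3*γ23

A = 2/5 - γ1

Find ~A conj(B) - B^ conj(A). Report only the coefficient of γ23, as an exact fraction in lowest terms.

first term: -33/5*γ2 + 5/4*γ3 - 19/5*γ12 + 1/2*γ13 - 2/15*γ23 + 1/3*γ123
second term: 37/5*γ2 - 5/4*γ3 + 9/5*γ12 - 1/2*γ13 + 2/15*γ23 + 1/3*γ123
Answer: -4/15


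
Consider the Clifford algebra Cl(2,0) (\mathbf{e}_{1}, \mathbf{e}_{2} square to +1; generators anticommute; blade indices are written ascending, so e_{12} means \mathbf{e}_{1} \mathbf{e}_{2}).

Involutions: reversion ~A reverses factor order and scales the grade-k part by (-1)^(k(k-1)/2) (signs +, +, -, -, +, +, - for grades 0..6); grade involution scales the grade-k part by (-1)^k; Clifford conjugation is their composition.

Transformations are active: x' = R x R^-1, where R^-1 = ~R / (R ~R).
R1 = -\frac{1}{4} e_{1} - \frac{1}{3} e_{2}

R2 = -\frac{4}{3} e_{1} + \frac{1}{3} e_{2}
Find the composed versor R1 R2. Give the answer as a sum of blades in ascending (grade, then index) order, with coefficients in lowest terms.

Distribute over the terms of R1 (each basis-blade product reordered to ascending indices, repeated generators contracted through their squares):
(-\frac{1}{4} e_{1}) R2 = \frac{1}{3} - \frac{1}{12} e_{12}
(-\frac{1}{3} e_{2}) R2 = -\frac{1}{9} - \frac{4}{9} e_{12}
Summing the partial products and collecting blades:
Answer: \frac{2}{9} - \frac{19}{36} e_{12}


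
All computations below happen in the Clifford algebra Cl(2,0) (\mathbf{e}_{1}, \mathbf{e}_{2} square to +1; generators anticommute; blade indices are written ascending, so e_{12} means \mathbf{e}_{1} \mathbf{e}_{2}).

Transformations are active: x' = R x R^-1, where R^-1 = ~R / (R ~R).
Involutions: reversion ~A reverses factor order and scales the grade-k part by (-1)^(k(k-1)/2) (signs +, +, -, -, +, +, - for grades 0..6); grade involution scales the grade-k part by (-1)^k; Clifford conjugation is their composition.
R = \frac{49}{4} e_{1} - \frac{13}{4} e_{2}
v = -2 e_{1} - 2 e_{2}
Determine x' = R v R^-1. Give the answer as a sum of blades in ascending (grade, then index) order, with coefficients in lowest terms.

~R = \frac{49}{4} e_{1} - \frac{13}{4} e_{2}, and R ~R = \frac{1285}{8}, so R^-1 = ~R / (\frac{1285}{8}).
R v = -18 - 31 e_{12}
Answer: -\frac{958}{1285} e_{1} + \frac{3506}{1285} e_{2}


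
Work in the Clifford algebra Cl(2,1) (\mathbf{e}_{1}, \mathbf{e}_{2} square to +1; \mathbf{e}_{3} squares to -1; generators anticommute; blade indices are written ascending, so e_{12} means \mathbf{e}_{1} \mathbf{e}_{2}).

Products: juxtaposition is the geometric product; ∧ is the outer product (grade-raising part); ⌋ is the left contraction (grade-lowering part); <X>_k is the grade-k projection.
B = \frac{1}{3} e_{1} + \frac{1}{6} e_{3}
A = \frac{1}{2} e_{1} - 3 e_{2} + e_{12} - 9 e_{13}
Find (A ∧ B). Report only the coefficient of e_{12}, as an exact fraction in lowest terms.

step 1: e_{12} + \frac{1}{12} e_{13} - \frac{1}{2} e_{23} + \frac{1}{6} e_{123}
Answer: 1


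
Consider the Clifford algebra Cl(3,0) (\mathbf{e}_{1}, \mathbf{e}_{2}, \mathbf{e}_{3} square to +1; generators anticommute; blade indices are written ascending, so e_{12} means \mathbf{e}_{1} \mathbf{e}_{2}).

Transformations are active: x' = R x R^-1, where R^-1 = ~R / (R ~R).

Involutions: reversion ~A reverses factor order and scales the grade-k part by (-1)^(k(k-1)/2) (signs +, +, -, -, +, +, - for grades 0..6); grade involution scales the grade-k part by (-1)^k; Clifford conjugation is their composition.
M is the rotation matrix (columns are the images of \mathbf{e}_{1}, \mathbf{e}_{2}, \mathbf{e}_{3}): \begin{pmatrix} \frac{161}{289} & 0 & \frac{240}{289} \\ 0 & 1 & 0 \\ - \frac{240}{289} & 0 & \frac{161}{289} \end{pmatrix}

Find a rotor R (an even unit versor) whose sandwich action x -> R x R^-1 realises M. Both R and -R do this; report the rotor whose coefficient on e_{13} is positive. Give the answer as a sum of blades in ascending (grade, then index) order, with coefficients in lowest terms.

Method: write R = a + b12*e_{12} + b13*e_{13} + b23*e_{23} with a^2 + b12^2 + b13^2 + b23^2 = 1 (so R^-1 = ~R). Expanding the columns R e_j ~R gives tr M = 4a^2 - 1 and, from the antisymmetric part, M21 - M12 = -4a*b12, M13 - M31 = 4a*b13, M32 - M23 = -4a*b23.
Here tr M = \frac{611}{289}, so a^2 = (1 + tr M)/4 = \frac{225}{289} and a = ±\frac{15}{17}. Taking a = \frac{15}{17}: M21 - M12 = 0, M13 - M31 = \frac{480}{289}, M32 - M23 = 0, giving b12 = 0, b13 = \frac{8}{17}, b23 = 0, i.e. R = \frac{15}{17} + \frac{8}{17} e_{13}.
Its e_{13} coefficient is already positive.
Answer: \frac{15}{17} + \frac{8}{17} e_{13}. Note: both R and -R realise this M (trace \frac{611}{289}); the covering map identifies them, and the e_{13}-coefficient sign is the tie-breaker.


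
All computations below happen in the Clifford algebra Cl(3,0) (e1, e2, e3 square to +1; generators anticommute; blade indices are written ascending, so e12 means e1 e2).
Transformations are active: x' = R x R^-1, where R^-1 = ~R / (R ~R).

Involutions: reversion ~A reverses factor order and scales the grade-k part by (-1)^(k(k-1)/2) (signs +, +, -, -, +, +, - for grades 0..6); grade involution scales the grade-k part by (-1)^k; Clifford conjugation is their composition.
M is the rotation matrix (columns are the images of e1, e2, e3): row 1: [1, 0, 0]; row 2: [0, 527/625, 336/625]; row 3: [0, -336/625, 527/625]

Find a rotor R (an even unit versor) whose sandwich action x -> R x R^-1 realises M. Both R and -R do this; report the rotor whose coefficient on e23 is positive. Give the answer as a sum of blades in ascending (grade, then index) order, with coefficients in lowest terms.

Method: write R = a + b12*e12 + b13*e13 + b23*e23 with a^2 + b12^2 + b13^2 + b23^2 = 1 (so R^-1 = ~R). Expanding the columns R e_j ~R gives tr M = 4a^2 - 1 and, from the antisymmetric part, M21 - M12 = -4a*b12, M13 - M31 = 4a*b13, M32 - M23 = -4a*b23.
Here tr M = 1679/625, so a^2 = (1 + tr M)/4 = 576/625 and a = ±24/25. Taking a = 24/25: M21 - M12 = 0, M13 - M31 = 0, M32 - M23 = -672/625, giving b12 = 0, b13 = 0, b23 = 7/25, i.e. R = 24/25 + 7/25*e23.
Its e23 coefficient is already positive.
Answer: 24/25 + 7/25*e23. Key observation: the double cover Spin(3) -> SO(3) sends R and -R to the same matrix (trace 1679/625 here), so the stated sign of the e23 coefficient is what selects one sheet.


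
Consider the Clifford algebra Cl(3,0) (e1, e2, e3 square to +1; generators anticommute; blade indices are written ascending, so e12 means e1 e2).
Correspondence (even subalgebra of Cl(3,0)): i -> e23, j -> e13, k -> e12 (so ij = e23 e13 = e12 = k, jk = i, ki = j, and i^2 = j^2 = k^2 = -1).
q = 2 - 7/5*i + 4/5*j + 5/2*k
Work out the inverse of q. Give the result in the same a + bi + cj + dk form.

In blades: q = 2 + 5/2*e12 + 4/5*e13 - 7/5*e23.
With qbar = 2 - 5/2*e12 - 4/5*e13 + 7/5*e23 (scalar fixed, mapped units negated), q qbar = 257/20 (the sum of squared coefficients), so q^-1 = qbar / (257/20) = 40/257 - 50/257*e12 - 16/257*e13 + 28/257*e23; translating back:
Answer: 40/257 + 28/257*i - 16/257*j - 50/257*k


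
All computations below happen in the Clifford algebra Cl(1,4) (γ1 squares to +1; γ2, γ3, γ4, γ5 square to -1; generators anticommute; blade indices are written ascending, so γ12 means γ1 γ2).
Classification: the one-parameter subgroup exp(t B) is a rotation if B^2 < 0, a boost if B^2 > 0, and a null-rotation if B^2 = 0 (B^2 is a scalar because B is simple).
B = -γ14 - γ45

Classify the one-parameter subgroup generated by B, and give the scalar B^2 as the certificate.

B^2 term by term: the squares give (-1)^2*(γ14)^2 + (-1)^2*(γ45)^2 = 1*(+1) + 1*(-1) = 0 (each basis 2-blade squares to minus the product of its generators' squares); cross terms between blades sharing an index anticommute and cancel. So B^2 = 0.
Answer: null-rotation, certificate B^2 = 0. Note: conjugating B changes its blade decomposition but never the scalar B^2 = 0, whose sign settles the classification.


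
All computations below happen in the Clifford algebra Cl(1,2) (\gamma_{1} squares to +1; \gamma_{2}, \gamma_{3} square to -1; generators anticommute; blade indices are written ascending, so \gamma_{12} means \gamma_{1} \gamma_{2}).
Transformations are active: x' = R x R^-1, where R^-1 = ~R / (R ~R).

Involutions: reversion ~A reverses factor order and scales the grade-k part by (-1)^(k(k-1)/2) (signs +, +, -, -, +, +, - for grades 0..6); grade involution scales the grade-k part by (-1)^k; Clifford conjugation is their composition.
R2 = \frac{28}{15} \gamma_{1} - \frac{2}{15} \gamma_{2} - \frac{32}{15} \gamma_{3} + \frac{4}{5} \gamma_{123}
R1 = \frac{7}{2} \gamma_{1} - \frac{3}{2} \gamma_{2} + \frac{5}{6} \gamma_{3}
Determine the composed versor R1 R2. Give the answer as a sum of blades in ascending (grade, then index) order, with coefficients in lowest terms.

Distribute over the terms of R1 (each basis-blade product reordered to ascending indices, repeated generators contracted through their squares):
(\frac{7}{2} \gamma_{1}) R2 = \frac{98}{15} - \frac{7}{15} \gamma_{12} - \frac{112}{15} \gamma_{13} + \frac{14}{5} \gamma_{23}
(-\frac{3}{2} \gamma_{2}) R2 = -\frac{1}{5} + \frac{14}{5} \gamma_{12} - \frac{6}{5} \gamma_{13} + \frac{16}{5} \gamma_{23}
(\frac{5}{6} \gamma_{3}) R2 = \frac{16}{9} - \frac{2}{3} \gamma_{12} - \frac{14}{9} \gamma_{13} + \frac{1}{9} \gamma_{23}
Summing the partial products and collecting blades:
Answer: \frac{73}{9} + \frac{5}{3} \gamma_{12} - \frac{92}{9} \gamma_{13} + \frac{55}{9} \gamma_{23}


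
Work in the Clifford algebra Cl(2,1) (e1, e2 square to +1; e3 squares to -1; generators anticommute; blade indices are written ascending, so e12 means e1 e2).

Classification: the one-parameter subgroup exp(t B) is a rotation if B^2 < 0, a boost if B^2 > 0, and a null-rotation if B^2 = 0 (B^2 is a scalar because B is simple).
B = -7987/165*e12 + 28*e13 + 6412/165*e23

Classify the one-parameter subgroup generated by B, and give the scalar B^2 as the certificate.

B^2 term by term: the squares give (-7987/165)^2*(e12)^2 + (28)^2*(e13)^2 + (6412/165)^2*(e23)^2 = 63792169/27225*(-1) + 784*(+1) + 41113744/27225*(+1) = -49 (each basis 2-blade squares to minus the product of its generators' squares); cross terms between blades sharing an index anticommute and cancel. So B^2 = -49.
Answer: rotation, certificate B^2 = -49. One invariant decides it: the square -49 survives every conjugation, and its sign is exactly the classification.


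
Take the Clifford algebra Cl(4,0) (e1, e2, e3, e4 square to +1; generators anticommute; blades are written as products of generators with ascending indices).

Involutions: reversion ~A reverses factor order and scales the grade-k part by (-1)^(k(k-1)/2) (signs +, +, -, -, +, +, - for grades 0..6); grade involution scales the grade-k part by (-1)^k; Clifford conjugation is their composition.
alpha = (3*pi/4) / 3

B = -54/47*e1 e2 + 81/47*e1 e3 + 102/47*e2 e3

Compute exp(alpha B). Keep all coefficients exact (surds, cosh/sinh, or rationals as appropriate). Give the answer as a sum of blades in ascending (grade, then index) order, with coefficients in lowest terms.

B^2 term by term: the squares give (-54/47)^2*(e1 e2)^2 + (81/47)^2*(e1 e3)^2 + (102/47)^2*(e2 e3)^2 = 2916/2209*(-1) + 6561/2209*(-1) + 10404/2209*(-1) = -9 (each basis 2-blade squares to minus the product of its generators' squares); cross terms between blades sharing an index anticommute and cancel. So B^2 = -9.
B^2 = -9 — the negative square puts this in the circular regime; l = 3, alpha*l = 3*pi/4, so exp(alpha B) = cos(3*pi/4) + (sin(3*pi/4)/3)*B = -sqrt(2)/2 + (sqrt(2)/6)*B.
Answer: -sqrt(2)/2 - 9*sqrt(2)/47*e1 e2 + 27*sqrt(2)/94*e1 e3 + 17*sqrt(2)/47*e2 e3


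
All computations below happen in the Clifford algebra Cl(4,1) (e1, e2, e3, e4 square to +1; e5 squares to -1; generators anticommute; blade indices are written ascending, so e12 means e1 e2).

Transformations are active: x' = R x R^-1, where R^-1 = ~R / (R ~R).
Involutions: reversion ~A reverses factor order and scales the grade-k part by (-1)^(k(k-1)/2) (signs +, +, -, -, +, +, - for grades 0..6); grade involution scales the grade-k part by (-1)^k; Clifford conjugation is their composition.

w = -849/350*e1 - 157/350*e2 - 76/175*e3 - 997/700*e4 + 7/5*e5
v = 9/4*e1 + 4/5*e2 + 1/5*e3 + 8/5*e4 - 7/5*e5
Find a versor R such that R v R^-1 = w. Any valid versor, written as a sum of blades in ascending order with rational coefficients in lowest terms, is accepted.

Since q(v) = q(w) = 2537/400, the sum R = v + w = -123/700*e1 + 123/350*e2 - 41/175*e3 + 123/700*e4 does the job whenever invertible.
Answer: -123/700*e1 + 123/350*e2 - 41/175*e3 + 123/700*e4


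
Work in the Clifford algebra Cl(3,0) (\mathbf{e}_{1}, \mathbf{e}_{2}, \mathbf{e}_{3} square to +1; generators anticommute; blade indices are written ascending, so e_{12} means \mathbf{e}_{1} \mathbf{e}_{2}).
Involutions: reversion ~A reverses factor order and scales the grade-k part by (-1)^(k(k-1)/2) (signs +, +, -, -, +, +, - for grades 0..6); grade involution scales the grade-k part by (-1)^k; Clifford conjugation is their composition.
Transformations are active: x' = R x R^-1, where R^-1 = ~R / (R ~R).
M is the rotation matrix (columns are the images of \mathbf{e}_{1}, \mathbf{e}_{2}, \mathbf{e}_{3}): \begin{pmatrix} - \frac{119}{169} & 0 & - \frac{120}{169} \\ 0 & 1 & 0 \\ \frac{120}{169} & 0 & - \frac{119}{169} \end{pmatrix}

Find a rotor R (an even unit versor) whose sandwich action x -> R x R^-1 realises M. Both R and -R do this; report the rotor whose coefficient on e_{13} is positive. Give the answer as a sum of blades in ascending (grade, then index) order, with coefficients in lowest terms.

Method: write R = a + b12*e_{12} + b13*e_{13} + b23*e_{23} with a^2 + b12^2 + b13^2 + b23^2 = 1 (so R^-1 = ~R). Expanding the columns R e_j ~R gives tr M = 4a^2 - 1 and, from the antisymmetric part, M21 - M12 = -4a*b12, M13 - M31 = 4a*b13, M32 - M23 = -4a*b23.
Here tr M = -\frac{69}{169}, so a^2 = (1 + tr M)/4 = \frac{25}{169} and a = ±\frac{5}{13}. Taking a = \frac{5}{13}: M21 - M12 = 0, M13 - M31 = -\frac{240}{169}, M32 - M23 = 0, giving b12 = 0, b13 = -\frac{12}{13}, b23 = 0, i.e. R = \frac{5}{13} - \frac{12}{13} e_{13}.
Its e_{13} coefficient is negative, so report the other preimage -R.
Answer: -\frac{5}{13} + \frac{12}{13} e_{13}. Uniqueness: Spin(3) -> SO(3) maps R and -R to the same rotation of trace -\frac{69}{169}; fixing the sign of the e_{13} coefficient removes the ambiguity.


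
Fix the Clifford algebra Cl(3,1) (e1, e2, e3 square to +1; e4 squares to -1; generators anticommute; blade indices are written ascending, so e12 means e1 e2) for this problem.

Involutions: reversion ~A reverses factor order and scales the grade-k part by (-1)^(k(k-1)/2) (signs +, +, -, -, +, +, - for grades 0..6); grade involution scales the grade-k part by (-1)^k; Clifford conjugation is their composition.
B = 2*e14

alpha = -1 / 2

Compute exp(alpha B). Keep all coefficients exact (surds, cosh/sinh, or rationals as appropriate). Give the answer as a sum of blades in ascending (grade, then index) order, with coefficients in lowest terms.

B^2 = (2)^2*(e14)^2 = 4*(+1) = 4 (a basis 2-blade squares to minus the product of its generators' squares).
B^2 = 4 — the positive square puts this in the hyperbolic regime; l = 2, alpha*l = -1, so exp(alpha B) = cosh(-1) + (sinh(-1)/2)*B = cosh(1) + (-sinh(1)/2)*B.
Answer: cosh(1) - sinh(1)*e14
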